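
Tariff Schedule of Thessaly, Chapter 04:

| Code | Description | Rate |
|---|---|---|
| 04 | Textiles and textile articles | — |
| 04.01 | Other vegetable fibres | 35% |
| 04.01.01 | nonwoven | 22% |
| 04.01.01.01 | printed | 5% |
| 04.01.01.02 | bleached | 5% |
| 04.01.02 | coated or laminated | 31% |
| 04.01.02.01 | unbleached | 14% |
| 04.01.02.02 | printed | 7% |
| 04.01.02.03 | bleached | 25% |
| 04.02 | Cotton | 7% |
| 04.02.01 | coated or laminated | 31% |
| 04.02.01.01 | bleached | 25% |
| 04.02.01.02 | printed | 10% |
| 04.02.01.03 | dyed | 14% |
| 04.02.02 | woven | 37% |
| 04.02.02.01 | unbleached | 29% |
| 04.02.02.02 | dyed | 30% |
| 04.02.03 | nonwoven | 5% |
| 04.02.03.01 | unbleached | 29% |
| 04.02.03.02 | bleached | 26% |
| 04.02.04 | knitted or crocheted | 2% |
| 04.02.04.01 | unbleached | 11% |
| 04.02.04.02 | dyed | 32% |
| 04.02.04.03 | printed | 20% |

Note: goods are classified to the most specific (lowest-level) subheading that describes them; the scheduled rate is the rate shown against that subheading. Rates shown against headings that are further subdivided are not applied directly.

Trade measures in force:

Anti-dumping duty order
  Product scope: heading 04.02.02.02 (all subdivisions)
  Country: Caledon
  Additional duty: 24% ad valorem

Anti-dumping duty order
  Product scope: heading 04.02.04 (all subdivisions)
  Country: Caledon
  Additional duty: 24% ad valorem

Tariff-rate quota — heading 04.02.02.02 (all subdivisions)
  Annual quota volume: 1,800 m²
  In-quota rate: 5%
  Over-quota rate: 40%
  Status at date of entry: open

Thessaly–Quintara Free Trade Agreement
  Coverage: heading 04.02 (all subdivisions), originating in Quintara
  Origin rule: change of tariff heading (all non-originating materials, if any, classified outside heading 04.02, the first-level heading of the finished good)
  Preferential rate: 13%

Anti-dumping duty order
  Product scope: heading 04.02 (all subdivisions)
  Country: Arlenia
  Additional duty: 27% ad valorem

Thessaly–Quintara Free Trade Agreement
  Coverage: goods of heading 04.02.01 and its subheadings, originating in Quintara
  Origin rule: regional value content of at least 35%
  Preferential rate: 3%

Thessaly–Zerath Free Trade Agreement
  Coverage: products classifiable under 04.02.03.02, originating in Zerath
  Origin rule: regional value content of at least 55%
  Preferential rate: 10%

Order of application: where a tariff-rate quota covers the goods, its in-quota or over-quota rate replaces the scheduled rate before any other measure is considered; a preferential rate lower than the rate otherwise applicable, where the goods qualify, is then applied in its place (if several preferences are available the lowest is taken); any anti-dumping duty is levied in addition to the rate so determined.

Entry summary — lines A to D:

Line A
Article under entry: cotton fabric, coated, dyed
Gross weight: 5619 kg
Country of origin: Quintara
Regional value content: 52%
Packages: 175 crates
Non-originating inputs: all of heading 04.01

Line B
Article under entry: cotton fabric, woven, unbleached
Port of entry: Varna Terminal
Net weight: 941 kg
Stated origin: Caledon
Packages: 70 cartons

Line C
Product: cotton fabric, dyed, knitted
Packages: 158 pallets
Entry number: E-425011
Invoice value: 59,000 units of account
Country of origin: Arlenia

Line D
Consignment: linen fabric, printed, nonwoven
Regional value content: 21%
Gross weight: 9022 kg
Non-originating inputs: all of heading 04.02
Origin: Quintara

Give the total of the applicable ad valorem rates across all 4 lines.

Line A: cotton → 04.02; coated → 04.02.01; dyed → 04.02.01.03. Scheduled 14%. Quintara agreement on 04.02: CTH met → 13% available; Quintara agreement on 04.02.01: RVC ≥ 35% → 3% available; preferential 3%. → 3%.
Line B: cotton → 04.02; woven → 04.02.02; unbleached → 04.02.02.01. Scheduled 29%. No special measure applies. → 29%.
Line C: cotton → 04.02; knitted → 04.02.04; dyed → 04.02.04.02. Scheduled 32%. anti-dumping (Arlenia, 04.02): +27%; total 32% + 27% = 59%. → 59%.
Line D: linen → 04.01; nonwoven → 04.01.01; printed → 04.01.01.01. Scheduled 5%. Quintara agreement on 04.02: 04.01.01.01 not covered; Quintara agreement on 04.02.01: 04.01.01.01 not covered. → 5%.
Sum: 3% + 29% + 59% + 5% = 96%.

96%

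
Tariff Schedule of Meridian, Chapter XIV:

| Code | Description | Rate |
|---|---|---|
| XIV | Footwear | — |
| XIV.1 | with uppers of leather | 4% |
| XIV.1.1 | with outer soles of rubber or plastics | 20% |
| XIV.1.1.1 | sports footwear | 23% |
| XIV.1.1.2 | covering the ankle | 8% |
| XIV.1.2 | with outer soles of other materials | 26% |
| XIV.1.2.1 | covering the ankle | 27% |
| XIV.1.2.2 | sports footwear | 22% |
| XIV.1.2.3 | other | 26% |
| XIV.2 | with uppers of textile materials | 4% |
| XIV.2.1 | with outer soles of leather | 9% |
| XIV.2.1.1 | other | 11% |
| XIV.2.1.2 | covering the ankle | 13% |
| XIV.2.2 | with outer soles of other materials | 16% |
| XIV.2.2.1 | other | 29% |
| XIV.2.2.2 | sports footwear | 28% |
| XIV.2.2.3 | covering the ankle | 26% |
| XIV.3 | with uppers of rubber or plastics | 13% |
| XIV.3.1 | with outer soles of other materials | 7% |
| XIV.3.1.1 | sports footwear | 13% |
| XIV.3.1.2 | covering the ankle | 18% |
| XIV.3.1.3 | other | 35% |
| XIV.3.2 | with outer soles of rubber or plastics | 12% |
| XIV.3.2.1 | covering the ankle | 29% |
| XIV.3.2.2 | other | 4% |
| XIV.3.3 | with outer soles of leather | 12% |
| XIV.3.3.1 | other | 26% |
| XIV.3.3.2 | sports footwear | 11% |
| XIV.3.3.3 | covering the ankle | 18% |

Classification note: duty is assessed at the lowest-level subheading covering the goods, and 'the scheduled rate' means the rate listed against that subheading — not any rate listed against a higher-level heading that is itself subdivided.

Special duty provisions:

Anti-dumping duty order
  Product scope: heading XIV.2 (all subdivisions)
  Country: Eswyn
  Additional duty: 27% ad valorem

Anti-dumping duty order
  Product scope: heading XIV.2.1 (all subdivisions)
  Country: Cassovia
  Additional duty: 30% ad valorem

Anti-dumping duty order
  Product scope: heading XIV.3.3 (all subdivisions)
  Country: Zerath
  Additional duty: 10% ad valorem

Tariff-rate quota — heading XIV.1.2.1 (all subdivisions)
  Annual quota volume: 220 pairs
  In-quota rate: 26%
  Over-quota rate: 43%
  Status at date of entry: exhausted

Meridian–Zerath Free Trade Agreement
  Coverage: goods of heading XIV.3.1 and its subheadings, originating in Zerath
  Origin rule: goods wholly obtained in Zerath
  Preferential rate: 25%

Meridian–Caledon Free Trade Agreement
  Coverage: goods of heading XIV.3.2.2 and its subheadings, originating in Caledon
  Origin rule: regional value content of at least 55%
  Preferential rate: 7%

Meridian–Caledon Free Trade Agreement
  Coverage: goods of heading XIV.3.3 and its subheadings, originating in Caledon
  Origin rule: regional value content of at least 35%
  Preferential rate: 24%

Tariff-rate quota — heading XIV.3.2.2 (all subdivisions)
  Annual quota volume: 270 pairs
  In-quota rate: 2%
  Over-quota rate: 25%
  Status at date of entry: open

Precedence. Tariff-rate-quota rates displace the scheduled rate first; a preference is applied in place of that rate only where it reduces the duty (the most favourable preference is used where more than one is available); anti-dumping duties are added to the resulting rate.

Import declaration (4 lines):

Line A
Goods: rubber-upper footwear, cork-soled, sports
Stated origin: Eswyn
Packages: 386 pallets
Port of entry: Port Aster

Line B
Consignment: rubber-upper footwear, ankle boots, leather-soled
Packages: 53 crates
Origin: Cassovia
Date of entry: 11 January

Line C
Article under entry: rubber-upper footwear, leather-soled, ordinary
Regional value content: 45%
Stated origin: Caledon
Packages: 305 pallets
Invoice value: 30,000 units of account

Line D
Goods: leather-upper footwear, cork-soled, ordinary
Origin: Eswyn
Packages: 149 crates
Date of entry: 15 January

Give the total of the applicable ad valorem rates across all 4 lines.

Line A: rubber-upper → XIV.3; cork-soled → XIV.3.1; sports → XIV.3.1.1. Scheduled 13%. No special measure applies. → 13%.
Line B: rubber-upper → XIV.3; leather-soled → XIV.3.3; ankle boots → XIV.3.3.3. Scheduled 18%. No special measure applies. → 18%.
Line C: rubber-upper → XIV.3; leather-soled → XIV.3.3; ordinary → XIV.3.3.1. Scheduled 26%. Caledon agreement on XIV.3.2.2: XIV.3.3.1 not covered; Caledon agreement on XIV.3.3: RVC ≥ 35% → 24% available; preferential 24%. → 24%.
Line D: leather-upper → XIV.1; cork-soled → XIV.1.2; ordinary → XIV.1.2.3. Scheduled 26%. No special measure applies. → 26%.
Sum: 13% + 18% + 24% + 26% = 81%.

81%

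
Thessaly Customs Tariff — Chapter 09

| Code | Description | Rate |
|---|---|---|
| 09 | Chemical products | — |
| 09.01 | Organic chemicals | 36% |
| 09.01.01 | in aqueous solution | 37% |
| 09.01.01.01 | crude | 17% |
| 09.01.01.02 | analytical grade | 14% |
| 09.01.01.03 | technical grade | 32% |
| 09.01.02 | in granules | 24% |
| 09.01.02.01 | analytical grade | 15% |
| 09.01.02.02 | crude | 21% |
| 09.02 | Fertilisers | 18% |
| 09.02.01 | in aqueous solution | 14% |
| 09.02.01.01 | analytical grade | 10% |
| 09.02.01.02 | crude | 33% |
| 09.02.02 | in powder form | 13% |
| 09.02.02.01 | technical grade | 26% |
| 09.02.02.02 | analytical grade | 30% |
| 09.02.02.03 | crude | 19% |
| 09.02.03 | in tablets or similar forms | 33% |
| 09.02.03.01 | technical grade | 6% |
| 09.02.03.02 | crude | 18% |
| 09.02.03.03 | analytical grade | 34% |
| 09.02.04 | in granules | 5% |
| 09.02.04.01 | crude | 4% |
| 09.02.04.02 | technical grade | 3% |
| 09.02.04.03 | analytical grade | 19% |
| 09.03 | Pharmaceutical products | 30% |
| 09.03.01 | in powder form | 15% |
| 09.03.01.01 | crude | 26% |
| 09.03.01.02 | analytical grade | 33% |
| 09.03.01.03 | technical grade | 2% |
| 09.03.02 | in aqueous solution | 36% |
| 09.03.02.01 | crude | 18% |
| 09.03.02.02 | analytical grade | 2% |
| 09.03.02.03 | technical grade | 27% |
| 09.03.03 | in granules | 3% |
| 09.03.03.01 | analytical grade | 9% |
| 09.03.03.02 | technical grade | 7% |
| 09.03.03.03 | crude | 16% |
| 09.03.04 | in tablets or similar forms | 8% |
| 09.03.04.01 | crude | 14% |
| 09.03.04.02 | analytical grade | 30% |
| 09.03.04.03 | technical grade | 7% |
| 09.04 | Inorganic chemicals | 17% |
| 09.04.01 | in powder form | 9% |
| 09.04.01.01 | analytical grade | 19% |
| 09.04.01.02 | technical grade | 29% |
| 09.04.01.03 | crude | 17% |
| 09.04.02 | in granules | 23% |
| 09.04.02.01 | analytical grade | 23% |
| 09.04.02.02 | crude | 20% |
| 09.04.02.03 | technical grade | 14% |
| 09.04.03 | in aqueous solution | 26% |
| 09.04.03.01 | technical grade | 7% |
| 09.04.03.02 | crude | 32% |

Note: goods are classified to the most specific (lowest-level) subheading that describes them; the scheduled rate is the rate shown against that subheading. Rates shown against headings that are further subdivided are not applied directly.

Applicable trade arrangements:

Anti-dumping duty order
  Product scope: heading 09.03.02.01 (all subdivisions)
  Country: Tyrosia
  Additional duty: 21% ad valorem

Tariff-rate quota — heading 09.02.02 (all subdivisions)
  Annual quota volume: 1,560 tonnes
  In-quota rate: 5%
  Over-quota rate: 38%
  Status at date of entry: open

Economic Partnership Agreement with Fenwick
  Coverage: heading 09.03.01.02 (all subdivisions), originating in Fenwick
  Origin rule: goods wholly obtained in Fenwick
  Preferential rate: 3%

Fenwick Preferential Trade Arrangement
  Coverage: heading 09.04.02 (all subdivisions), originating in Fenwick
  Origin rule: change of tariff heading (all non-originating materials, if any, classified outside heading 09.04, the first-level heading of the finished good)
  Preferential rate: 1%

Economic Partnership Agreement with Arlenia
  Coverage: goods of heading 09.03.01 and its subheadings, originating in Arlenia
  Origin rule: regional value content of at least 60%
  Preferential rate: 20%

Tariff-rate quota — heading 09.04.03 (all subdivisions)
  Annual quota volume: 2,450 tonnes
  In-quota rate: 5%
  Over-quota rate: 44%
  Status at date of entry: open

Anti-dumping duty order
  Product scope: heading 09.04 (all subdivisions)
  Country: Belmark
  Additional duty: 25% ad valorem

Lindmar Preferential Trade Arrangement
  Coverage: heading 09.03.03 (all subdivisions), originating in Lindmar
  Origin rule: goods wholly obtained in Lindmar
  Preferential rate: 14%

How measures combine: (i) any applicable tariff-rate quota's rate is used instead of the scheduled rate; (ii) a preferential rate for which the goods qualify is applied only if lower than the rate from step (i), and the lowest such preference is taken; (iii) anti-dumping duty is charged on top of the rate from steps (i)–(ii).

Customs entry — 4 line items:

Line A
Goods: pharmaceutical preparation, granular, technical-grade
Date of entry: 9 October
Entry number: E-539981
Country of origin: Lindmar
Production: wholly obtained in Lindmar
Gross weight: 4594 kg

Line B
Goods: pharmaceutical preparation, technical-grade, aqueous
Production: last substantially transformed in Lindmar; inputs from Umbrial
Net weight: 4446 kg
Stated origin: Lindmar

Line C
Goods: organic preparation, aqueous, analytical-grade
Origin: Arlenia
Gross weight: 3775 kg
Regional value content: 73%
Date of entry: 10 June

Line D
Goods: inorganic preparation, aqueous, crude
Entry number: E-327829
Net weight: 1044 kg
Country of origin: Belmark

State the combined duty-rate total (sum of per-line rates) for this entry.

78%

Line A: pharmaceutical → 09.03; granular → 09.03.03; technical-grade → 09.03.03.02. Scheduled 7%. Lindmar agreement on 09.03.03: wholly obtained → 14% available; preference 14% not lower than 7% → no reduction. → 7%.
Line B: pharmaceutical → 09.03; aqueous → 09.03.02; technical-grade → 09.03.02.03. Scheduled 27%. Lindmar agreement on 09.03.03: 09.03.02.03 not covered. → 27%.
Line C: organic → 09.01; aqueous → 09.01.01; analytical-grade → 09.01.01.02. Scheduled 14%. Arlenia agreement on 09.03.01: 09.01.01.02 not covered. → 14%.
Line D: inorganic → 09.04; aqueous → 09.04.03; crude → 09.04.03.02. Scheduled 32%. quota on 09.04.03 open → in-quota 5%; anti-dumping (Belmark, 09.04): +25%; total 5% + 25% = 30%. → 30%.
Sum: 7% + 27% + 14% + 30% = 78%.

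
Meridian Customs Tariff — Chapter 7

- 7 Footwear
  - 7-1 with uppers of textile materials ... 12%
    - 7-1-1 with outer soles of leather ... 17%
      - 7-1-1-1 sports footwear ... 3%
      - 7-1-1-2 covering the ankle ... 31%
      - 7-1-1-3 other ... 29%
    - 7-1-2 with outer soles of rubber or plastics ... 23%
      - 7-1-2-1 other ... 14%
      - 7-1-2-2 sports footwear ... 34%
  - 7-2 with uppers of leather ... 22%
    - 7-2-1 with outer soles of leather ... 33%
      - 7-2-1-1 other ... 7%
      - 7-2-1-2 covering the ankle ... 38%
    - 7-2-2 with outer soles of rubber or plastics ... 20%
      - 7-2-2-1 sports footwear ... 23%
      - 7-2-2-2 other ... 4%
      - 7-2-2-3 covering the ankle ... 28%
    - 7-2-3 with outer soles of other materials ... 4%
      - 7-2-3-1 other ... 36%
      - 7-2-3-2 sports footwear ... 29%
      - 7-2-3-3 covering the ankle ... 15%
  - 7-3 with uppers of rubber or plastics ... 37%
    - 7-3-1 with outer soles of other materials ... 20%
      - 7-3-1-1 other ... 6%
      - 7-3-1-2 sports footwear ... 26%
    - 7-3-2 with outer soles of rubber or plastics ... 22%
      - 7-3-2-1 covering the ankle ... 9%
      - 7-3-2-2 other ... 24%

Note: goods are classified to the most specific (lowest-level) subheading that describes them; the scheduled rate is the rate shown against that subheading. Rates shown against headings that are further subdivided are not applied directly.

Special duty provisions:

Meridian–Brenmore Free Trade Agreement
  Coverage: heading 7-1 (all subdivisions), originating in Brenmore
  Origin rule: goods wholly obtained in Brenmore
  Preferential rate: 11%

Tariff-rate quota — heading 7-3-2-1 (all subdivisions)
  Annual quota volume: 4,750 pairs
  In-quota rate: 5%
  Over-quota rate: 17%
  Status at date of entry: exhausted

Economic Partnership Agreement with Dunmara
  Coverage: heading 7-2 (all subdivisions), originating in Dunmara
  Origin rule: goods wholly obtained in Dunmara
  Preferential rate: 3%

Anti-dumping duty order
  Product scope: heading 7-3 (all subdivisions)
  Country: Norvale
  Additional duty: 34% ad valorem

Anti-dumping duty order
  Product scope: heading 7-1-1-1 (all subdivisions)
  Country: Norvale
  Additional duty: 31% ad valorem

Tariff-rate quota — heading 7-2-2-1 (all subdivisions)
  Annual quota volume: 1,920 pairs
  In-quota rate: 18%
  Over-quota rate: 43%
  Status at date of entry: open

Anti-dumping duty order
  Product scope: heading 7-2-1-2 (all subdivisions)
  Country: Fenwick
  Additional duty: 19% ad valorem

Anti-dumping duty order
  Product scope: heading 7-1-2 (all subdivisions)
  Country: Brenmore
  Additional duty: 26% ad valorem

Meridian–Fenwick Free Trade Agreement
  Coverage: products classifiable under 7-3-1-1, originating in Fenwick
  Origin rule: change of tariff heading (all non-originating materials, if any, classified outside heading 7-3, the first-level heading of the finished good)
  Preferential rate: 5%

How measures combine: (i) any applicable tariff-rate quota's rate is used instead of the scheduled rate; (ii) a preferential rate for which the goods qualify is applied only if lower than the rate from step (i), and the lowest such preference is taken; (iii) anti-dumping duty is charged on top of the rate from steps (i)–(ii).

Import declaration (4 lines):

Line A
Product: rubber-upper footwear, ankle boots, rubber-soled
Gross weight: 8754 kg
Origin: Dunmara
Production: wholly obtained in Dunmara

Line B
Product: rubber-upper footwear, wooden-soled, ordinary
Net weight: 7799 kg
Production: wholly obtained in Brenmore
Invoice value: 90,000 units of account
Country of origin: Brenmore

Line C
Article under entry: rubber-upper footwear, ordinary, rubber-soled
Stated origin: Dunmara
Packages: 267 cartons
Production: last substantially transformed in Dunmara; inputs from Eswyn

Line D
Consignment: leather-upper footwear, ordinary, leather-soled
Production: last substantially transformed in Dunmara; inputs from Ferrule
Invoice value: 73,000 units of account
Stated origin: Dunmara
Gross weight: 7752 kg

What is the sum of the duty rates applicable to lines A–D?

Line A: rubber-upper → 7-3; rubber-soled → 7-3-2; ankle boots → 7-3-2-1. Scheduled 9%. quota on 7-3-2-1 exhausted → over-quota 17%; Dunmara agreement on 7-2: 7-3-2-1 not covered. → 17%.
Line B: rubber-upper → 7-3; wooden-soled → 7-3-1; ordinary → 7-3-1-1. Scheduled 6%. Brenmore agreement on 7-1: 7-3-1-1 not covered. → 6%.
Line C: rubber-upper → 7-3; rubber-soled → 7-3-2; ordinary → 7-3-2-2. Scheduled 24%. Dunmara agreement on 7-2: 7-3-2-2 not covered. → 24%.
Line D: leather-upper → 7-2; leather-soled → 7-2-1; ordinary → 7-2-1-1. Scheduled 7%. Dunmara agreement on 7-2: not wholly obtained. → 7%.
Sum: 17% + 6% + 24% + 7% = 54%.

54%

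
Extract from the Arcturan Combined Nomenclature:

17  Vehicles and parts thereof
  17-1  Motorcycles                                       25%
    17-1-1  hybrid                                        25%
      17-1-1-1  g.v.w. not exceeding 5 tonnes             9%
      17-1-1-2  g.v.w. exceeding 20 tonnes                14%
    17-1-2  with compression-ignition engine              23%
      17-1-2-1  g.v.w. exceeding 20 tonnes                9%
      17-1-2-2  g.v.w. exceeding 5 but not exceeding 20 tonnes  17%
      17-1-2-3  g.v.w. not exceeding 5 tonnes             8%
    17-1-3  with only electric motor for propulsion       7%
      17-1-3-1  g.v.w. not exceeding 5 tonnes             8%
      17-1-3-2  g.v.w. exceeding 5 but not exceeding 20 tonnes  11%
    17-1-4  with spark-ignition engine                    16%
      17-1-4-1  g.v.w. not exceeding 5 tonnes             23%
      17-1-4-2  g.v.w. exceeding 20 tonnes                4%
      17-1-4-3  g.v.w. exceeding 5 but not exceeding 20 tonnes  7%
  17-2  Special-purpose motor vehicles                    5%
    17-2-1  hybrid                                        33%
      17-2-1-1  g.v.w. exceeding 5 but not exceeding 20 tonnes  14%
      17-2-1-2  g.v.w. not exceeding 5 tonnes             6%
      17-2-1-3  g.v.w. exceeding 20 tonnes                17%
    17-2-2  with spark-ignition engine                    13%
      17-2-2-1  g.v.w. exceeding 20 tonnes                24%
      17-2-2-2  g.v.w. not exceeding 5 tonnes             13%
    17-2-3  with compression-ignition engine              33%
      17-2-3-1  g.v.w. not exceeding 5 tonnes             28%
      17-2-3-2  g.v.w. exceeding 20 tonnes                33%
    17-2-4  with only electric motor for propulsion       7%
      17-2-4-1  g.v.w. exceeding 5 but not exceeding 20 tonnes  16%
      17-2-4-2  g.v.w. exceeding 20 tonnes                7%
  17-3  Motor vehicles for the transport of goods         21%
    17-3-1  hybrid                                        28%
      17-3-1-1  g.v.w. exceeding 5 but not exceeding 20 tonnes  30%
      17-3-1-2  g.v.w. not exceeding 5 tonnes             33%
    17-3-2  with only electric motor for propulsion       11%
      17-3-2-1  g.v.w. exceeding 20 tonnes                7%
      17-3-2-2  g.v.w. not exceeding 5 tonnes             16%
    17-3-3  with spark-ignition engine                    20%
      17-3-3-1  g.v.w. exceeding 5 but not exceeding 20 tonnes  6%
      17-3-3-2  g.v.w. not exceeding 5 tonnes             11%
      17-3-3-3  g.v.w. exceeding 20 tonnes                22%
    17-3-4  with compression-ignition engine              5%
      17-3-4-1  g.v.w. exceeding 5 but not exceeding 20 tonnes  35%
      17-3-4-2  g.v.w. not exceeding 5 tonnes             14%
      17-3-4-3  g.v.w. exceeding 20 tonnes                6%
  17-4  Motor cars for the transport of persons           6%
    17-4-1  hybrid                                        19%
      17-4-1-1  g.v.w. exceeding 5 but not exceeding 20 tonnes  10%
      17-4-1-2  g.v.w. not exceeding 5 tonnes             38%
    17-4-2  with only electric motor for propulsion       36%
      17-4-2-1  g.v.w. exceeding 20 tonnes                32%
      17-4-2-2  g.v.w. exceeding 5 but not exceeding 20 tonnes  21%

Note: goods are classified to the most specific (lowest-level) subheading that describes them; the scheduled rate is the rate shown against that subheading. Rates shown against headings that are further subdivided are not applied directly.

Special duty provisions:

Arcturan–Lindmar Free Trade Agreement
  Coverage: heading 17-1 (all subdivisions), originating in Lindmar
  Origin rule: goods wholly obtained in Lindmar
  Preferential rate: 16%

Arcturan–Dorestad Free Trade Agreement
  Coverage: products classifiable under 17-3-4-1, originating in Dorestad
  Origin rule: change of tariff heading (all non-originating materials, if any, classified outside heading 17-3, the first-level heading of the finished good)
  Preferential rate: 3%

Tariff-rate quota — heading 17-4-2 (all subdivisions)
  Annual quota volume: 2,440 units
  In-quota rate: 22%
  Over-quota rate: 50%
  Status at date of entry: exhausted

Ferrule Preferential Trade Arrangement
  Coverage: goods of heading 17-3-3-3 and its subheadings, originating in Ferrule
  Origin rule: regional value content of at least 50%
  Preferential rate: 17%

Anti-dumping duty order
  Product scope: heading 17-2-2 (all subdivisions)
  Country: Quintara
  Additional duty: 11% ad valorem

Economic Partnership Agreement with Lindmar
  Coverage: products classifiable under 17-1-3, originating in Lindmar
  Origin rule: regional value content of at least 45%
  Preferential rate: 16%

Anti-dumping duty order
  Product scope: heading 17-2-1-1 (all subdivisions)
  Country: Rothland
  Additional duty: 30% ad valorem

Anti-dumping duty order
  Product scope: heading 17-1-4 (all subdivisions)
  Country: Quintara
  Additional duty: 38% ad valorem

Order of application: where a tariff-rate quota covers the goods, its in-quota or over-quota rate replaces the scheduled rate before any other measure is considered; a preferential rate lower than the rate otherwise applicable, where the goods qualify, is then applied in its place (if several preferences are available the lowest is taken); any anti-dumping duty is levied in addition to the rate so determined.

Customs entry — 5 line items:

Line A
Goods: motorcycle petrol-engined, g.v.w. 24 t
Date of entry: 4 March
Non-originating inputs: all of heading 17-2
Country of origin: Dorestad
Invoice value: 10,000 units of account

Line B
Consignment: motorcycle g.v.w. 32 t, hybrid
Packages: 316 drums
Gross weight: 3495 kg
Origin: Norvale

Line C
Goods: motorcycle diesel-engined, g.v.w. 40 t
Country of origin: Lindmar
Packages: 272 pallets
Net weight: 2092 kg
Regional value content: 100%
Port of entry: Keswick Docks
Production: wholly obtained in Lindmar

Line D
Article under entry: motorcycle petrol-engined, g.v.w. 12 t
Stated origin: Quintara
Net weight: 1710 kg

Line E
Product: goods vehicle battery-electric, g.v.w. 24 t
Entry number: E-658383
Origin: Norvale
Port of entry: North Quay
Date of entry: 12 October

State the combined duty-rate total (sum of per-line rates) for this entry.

79%

Line A: motorcycle → 17-1; petrol-engined → 17-1-4; g.v.w. 24 t → 17-1-4-2. Scheduled 4%. Dorestad agreement on 17-3-4-1: 17-1-4-2 not covered. → 4%.
Line B: motorcycle → 17-1; hybrid → 17-1-1; g.v.w. 32 t → 17-1-1-2. Scheduled 14%. No special measure applies. → 14%.
Line C: motorcycle → 17-1; diesel-engined → 17-1-2; g.v.w. 40 t → 17-1-2-1. Scheduled 9%. Lindmar agreement on 17-1: wholly obtained → 16% available; Lindmar agreement on 17-1-3: 17-1-2-1 not covered; preference 16% not lower than 9% → no reduction. → 9%.
Line D: motorcycle → 17-1; petrol-engined → 17-1-4; g.v.w. 12 t → 17-1-4-3. Scheduled 7%. anti-dumping (Quintara, 17-1-4): +38%; total 7% + 38% = 45%. → 45%.
Line E: goods vehicle → 17-3; battery-electric → 17-3-2; g.v.w. 24 t → 17-3-2-1. Scheduled 7%. No special measure applies. → 7%.
Sum: 4% + 14% + 9% + 45% + 7% = 79%.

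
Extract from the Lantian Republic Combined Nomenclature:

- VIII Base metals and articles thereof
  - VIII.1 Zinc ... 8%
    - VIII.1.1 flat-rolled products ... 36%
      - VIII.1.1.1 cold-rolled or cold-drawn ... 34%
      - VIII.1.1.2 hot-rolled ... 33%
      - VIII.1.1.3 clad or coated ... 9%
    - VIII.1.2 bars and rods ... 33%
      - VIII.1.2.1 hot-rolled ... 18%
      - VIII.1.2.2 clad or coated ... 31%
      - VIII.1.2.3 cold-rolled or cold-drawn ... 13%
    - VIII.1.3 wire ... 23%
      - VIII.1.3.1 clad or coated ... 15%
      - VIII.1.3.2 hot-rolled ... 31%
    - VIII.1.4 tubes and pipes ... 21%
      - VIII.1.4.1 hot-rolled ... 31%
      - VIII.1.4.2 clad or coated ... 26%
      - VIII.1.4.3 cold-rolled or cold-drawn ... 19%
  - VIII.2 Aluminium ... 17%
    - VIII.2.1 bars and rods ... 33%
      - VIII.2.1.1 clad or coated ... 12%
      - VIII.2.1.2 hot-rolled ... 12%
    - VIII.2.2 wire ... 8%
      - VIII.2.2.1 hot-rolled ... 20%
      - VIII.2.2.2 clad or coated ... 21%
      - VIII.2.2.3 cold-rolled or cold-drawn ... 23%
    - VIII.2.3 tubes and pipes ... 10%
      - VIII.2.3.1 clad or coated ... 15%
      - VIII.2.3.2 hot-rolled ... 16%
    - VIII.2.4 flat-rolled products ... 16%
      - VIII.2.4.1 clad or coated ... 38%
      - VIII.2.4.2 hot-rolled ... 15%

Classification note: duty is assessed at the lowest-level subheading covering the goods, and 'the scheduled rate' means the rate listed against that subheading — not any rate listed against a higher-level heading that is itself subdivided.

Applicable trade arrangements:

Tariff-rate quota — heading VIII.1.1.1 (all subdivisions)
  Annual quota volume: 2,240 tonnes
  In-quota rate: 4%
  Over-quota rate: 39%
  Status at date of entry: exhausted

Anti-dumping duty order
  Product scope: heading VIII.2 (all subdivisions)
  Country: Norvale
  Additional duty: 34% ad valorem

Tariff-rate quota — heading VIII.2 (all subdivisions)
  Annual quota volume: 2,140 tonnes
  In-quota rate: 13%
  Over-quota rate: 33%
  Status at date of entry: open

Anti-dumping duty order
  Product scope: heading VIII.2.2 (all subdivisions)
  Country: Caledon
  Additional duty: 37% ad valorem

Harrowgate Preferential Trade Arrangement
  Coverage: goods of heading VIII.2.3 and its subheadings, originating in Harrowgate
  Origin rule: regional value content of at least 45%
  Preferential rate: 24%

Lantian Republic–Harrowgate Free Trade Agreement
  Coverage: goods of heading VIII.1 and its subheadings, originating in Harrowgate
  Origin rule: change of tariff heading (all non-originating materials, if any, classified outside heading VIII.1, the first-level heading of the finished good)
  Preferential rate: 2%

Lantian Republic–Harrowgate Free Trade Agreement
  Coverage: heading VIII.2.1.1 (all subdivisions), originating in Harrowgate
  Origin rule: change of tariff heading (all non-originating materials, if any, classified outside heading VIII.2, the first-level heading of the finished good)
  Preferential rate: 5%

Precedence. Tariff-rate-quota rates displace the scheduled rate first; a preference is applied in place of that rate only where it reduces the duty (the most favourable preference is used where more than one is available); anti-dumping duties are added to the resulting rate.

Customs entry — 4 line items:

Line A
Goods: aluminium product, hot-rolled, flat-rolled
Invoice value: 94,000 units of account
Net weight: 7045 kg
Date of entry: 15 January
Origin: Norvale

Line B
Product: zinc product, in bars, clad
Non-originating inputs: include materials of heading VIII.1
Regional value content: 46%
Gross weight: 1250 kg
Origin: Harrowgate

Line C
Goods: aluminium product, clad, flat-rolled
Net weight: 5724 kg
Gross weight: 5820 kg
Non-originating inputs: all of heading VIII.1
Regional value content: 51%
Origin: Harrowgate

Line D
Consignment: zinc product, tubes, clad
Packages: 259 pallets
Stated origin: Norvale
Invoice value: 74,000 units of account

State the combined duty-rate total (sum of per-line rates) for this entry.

Line A: aluminium → VIII.2; flat-rolled → VIII.2.4; hot-rolled → VIII.2.4.2. Scheduled 15%. quota on VIII.2 open → in-quota 13%; anti-dumping (Norvale, VIII.2): +34%; total 13% + 34% = 47%. → 47%.
Line B: zinc → VIII.1; in bars → VIII.1.2; clad → VIII.1.2.2. Scheduled 31%. Harrowgate agreement on VIII.2.3: VIII.1.2.2 not covered; Harrowgate agreement on VIII.1: CTH not met; Harrowgate agreement on VIII.2.1.1: VIII.1.2.2 not covered. → 31%.
Line C: aluminium → VIII.2; flat-rolled → VIII.2.4; clad → VIII.2.4.1. Scheduled 38%. quota on VIII.2 open → in-quota 13%; Harrowgate agreement on VIII.2.3: VIII.2.4.1 not covered; Harrowgate agreement on VIII.1: VIII.2.4.1 not covered; Harrowgate agreement on VIII.2.1.1: VIII.2.4.1 not covered. → 13%.
Line D: zinc → VIII.1; tubes → VIII.1.4; clad → VIII.1.4.2. Scheduled 26%. No special measure applies. → 26%.
Sum: 47% + 31% + 13% + 26% = 117%.

117%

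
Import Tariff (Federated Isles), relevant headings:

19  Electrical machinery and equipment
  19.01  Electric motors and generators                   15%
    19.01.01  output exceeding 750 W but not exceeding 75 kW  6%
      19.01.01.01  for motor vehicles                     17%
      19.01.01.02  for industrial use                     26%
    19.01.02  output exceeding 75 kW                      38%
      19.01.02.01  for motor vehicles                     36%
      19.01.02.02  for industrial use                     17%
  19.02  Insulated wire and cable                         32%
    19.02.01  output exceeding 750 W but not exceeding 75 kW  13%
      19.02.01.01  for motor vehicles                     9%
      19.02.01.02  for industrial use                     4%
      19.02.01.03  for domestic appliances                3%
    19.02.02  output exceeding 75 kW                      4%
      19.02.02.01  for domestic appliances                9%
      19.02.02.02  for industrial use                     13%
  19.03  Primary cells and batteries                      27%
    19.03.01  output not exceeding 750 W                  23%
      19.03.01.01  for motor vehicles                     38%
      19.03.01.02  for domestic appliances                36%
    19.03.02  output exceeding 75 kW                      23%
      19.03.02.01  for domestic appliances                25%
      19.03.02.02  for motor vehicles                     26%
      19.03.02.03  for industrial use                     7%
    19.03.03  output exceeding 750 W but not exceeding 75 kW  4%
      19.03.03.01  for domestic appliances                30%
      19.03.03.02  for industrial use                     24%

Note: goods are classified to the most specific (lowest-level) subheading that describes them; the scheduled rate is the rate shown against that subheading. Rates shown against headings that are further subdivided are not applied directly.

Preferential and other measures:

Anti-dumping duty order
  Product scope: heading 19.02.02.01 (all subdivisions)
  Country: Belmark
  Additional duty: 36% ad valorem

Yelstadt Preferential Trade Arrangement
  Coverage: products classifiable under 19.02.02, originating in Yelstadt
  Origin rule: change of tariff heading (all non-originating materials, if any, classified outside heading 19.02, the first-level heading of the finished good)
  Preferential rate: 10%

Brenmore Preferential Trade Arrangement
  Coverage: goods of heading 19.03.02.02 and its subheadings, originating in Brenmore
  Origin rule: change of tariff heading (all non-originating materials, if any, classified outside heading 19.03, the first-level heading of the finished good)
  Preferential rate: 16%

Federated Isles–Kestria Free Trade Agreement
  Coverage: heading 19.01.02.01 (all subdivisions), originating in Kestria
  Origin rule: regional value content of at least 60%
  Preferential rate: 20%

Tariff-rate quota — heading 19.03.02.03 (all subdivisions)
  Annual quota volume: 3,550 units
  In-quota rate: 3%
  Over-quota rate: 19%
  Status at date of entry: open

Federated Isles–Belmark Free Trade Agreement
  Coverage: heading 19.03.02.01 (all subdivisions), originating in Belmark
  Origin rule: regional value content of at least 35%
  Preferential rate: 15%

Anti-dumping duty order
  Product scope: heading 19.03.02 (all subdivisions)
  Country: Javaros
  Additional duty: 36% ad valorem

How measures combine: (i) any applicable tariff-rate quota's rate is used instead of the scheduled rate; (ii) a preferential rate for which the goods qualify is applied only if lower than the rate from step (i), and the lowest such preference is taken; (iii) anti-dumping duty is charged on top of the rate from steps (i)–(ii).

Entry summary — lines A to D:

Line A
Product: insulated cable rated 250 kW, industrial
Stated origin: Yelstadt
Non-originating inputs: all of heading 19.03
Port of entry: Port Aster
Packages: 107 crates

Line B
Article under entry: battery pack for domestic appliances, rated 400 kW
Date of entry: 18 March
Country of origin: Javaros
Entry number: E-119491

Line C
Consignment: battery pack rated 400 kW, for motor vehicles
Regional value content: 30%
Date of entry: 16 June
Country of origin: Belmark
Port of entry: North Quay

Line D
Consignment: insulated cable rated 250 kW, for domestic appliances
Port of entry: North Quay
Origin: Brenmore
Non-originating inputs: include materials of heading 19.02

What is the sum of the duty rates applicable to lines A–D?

Line A: insulated cable → 19.02; rated 250 kW → 19.02.02; industrial → 19.02.02.02. Scheduled 13%. Yelstadt agreement on 19.02.02: CTH met → 10% available; preferential 10%. → 10%.
Line B: battery pack → 19.03; rated 400 kW → 19.03.02; for domestic appliances → 19.03.02.01. Scheduled 25%. anti-dumping (Javaros, 19.03.02): +36%; total 25% + 36% = 61%. → 61%.
Line C: battery pack → 19.03; rated 400 kW → 19.03.02; for motor vehicles → 19.03.02.02. Scheduled 26%. Belmark agreement on 19.03.02.01: 19.03.02.02 not covered. → 26%.
Line D: insulated cable → 19.02; rated 250 kW → 19.02.02; for domestic appliances → 19.02.02.01. Scheduled 9%. Brenmore agreement on 19.03.02.02: 19.02.02.01 not covered. → 9%.
Sum: 10% + 61% + 26% + 9% = 106%.

106%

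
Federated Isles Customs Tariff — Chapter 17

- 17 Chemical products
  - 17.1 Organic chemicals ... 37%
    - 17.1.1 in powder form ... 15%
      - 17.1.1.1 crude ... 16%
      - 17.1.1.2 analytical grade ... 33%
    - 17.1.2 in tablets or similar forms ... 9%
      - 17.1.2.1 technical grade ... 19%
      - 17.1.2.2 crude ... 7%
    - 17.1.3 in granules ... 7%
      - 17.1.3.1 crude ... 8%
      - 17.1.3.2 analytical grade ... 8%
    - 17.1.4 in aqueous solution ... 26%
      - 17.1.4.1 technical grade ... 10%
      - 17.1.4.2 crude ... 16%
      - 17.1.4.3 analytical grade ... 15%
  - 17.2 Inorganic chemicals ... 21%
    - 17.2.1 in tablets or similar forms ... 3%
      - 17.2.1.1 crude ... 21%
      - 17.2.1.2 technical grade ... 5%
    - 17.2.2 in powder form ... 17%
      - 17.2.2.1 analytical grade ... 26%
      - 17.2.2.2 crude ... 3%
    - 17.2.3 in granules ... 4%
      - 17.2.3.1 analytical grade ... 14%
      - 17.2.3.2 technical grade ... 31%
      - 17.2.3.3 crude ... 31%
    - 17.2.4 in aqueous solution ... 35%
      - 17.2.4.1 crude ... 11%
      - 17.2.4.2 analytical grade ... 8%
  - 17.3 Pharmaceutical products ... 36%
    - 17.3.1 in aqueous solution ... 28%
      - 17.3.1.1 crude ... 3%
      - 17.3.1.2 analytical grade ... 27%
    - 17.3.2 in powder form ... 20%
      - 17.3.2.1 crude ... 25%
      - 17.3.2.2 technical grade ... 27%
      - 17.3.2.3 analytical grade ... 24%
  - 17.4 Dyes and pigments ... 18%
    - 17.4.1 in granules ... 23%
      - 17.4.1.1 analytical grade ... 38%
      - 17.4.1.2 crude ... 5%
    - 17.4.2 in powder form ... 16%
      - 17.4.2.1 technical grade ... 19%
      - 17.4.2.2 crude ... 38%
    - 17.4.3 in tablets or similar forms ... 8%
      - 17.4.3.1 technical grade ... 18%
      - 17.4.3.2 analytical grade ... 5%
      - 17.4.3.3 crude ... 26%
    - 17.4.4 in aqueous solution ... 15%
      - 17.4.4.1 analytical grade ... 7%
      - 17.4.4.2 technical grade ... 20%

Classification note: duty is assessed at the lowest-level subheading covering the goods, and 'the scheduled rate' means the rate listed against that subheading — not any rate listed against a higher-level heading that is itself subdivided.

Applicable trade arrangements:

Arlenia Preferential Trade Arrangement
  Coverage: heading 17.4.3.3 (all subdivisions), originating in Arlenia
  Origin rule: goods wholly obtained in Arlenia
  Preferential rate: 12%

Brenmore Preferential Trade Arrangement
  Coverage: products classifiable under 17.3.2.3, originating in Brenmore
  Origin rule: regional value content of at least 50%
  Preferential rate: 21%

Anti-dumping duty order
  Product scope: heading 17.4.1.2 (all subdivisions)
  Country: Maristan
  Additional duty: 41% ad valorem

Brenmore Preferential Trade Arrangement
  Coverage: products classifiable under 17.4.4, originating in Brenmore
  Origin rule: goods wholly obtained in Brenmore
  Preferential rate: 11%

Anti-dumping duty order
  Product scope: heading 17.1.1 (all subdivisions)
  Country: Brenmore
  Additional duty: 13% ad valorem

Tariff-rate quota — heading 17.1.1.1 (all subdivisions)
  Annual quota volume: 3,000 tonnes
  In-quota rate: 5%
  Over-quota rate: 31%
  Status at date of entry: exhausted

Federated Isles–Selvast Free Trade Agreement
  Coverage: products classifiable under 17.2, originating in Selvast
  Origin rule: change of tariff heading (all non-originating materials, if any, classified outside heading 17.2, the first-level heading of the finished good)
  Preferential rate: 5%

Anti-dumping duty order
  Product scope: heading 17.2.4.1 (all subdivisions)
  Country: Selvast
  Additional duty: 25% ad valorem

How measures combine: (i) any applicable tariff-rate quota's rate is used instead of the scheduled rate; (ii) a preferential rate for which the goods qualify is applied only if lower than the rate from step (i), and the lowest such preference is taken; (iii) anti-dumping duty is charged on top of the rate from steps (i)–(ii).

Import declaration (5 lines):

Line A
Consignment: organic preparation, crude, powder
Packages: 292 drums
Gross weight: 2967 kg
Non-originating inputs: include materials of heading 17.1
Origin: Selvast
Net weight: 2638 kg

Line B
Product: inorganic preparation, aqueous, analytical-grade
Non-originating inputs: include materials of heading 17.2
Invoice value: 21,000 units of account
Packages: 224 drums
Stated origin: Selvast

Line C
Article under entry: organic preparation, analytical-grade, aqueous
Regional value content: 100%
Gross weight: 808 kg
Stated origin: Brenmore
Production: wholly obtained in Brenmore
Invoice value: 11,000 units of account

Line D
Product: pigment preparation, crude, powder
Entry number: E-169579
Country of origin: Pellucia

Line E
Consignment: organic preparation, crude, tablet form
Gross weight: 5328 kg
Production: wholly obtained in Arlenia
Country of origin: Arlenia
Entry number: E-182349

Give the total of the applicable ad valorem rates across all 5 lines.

Line A: organic → 17.1; powder → 17.1.1; crude → 17.1.1.1. Scheduled 16%. quota on 17.1.1.1 exhausted → over-quota 31%; Selvast agreement on 17.2: 17.1.1.1 not covered. → 31%.
Line B: inorganic → 17.2; aqueous → 17.2.4; analytical-grade → 17.2.4.2. Scheduled 8%. Selvast agreement on 17.2: CTH not met. → 8%.
Line C: organic → 17.1; aqueous → 17.1.4; analytical-grade → 17.1.4.3. Scheduled 15%. Brenmore agreement on 17.3.2.3: 17.1.4.3 not covered; Brenmore agreement on 17.4.4: 17.1.4.3 not covered. → 15%.
Line D: pigment → 17.4; powder → 17.4.2; crude → 17.4.2.2. Scheduled 38%. No special measure applies. → 38%.
Line E: organic → 17.1; tablet form → 17.1.2; crude → 17.1.2.2. Scheduled 7%. Arlenia agreement on 17.4.3.3: 17.1.2.2 not covered. → 7%.
Sum: 31% + 8% + 15% + 38% + 7% = 99%.

99%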